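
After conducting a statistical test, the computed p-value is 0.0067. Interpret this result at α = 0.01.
Since p = 0.0067 < α = 0.01, reject H₀.
There is sufficient evidence to reject the null hypothesis; the result is statistically significant at the 0.01 level.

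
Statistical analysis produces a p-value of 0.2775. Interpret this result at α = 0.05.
Since p = 0.2775 > α = 0.05, fail to reject H₀.
There is insufficient evidence to reject the null hypothesis; the result is not statistically significant at the 0.05 level.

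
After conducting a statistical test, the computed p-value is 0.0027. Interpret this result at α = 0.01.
Since p = 0.0027 < α = 0.01, reject H₀.
There is sufficient evidence to reject the null hypothesis; the result is statistically significant at the 0.01 level.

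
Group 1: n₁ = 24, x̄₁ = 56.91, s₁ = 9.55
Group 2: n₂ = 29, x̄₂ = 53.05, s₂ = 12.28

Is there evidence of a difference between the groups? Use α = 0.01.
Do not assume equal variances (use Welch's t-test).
Welch's two-sample t-test:
H₀: μ₁ = μ₂
H₁: μ₁ ≠ μ₂
s₁²/n₁ = 9.55²/24 = 3.8001,  s₂²/n₂ = 12.28²/29 = 5.1999
SE = √(s₁²/n₁ + s₂²/n₂) = √(3.8001 + 5.1999) = 3.0000
df (Welch-Satterthwaite) = (s₁²/n₁ + s₂²/n₂)² / [(s₁²/n₁)²/(n₁-1) + (s₂²/n₂)²/(n₂-1)] ≈ 50.83
t = (x̄₁ - x̄₂) / SE = (56.91 - 53.05) / 3.0000 = 3.86 / 3.0000 = 1.287
p-value = 0.2040

Since p-value > α = 0.01, we fail to reject H₀.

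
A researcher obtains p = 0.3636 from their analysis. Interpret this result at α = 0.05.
Since p = 0.3636 > α = 0.05, fail to reject H₀.
There is insufficient evidence to reject the null hypothesis; the result is not statistically significant at the 0.05 level.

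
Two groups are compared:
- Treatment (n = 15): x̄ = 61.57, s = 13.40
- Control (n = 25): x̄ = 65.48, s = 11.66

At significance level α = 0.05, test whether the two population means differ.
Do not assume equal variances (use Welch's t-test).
Welch's two-sample t-test:
H₀: μ₁ = μ₂
H₁: μ₁ ≠ μ₂
s₁²/n₁ = 13.40²/15 = 11.9707,  s₂²/n₂ = 11.66²/25 = 5.4382
SE = √(s₁²/n₁ + s₂²/n₂) = √(11.9707 + 5.4382) = 4.1724
df (Welch-Satterthwaite) = (s₁²/n₁ + s₂²/n₂)² / [(s₁²/n₁)²/(n₁-1) + (s₂²/n₂)²/(n₂-1)] ≈ 26.43
t = (x̄₁ - x̄₂) / SE = (61.57 - 65.48) / 4.1724 = -3.91 / 4.1724 = -0.937
p-value = 0.3572

Since p-value > α = 0.05, we fail to reject H₀.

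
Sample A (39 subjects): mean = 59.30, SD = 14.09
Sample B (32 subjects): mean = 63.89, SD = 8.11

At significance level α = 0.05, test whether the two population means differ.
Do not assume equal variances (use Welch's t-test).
Welch's two-sample t-test:
H₀: μ₁ = μ₂
H₁: μ₁ ≠ μ₂
s₁²/n₁ = 14.09²/39 = 5.0905,  s₂²/n₂ = 8.11²/32 = 2.0554
SE = √(s₁²/n₁ + s₂²/n₂) = √(5.0905 + 2.0554) = 2.6732
df (Welch-Satterthwaite) = (s₁²/n₁ + s₂²/n₂)² / [(s₁²/n₁)²/(n₁-1) + (s₂²/n₂)²/(n₂-1)] ≈ 62.41
t = (x̄₁ - x̄₂) / SE = (59.30 - 63.89) / 2.6732 = -4.59 / 2.6732 = -1.717
p-value = 0.0909

Since p-value > α = 0.05, we fail to reject H₀.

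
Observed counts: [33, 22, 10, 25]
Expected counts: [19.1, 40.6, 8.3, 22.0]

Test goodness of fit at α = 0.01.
Chi-square goodness of fit test:
H₀: observed counts match expected distribution
H₁: observed counts differ from expected distribution
df = k - 1 = 3
χ² = Σ(O - E)²/E
   = (33 - 19.1)²/19.1 + (22 - 40.6)²/40.6 + (10 - 8.3)²/8.3 + (25 - 22.0)²/22.0
   = 10.116 + 8.521 + 0.348 + 0.409
   = 19.39
p-value = 0.0002

Since p-value < α = 0.01, we reject H₀.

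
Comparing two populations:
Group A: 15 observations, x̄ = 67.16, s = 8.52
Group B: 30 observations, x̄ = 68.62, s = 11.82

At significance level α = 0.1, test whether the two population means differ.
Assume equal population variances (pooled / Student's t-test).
Student's two-sample t-test (equal variances):
H₀: μ₁ = μ₂
H₁: μ₁ ≠ μ₂
df = n₁ + n₂ - 2 = 43
Pooled variance s_p² = [(n₁-1)s₁² + (n₂-1)s₂²] / (n₁ + n₂ - 2) = [(14)(8.52²) + (29)(11.82²)] / 43 = 117.8587
SE = √(s_p²(1/n₁ + 1/n₂)) = √(117.8587 × (1/15 + 1/30)) = 3.4331
t = (x̄₁ - x̄₂) / SE = (67.16 - 68.62) / 3.4331 = -1.46 / 3.4331 = -0.425
p-value = 0.6728

Since p-value > α = 0.1, we fail to reject H₀.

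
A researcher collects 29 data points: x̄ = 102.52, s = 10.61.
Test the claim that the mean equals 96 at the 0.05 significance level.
One-sample t-test:
H₀: μ = 96
H₁: μ ≠ 96
df = n - 1 = 28
t = (x̄ - μ₀) / (s/√n) = (102.52 - 96) / (10.61/√29) = 3.309
p-value = 0.0026

Since p-value < α = 0.05, we reject H₀.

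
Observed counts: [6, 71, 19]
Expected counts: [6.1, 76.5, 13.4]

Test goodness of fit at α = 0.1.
Chi-square goodness of fit test:
H₀: observed counts match expected distribution
H₁: observed counts differ from expected distribution
df = k - 1 = 2
χ² = Σ(O - E)²/E
   = (6 - 6.1)²/6.1 + (71 - 76.5)²/76.5 + (19 - 13.4)²/13.4
   = 0.002 + 0.395 + 2.340
   = 2.74
p-value = 0.2544

Since p-value > α = 0.1, we fail to reject H₀.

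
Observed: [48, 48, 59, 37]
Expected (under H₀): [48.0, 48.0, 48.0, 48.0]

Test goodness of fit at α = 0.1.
Chi-square goodness of fit test:
H₀: observed counts match expected distribution
H₁: observed counts differ from expected distribution
df = k - 1 = 3
χ² = Σ(O - E)²/E
   = (48 - 48.0)²/48.0 + (48 - 48.0)²/48.0 + (59 - 48.0)²/48.0 + (37 - 48.0)²/48.0
   = 0.000 + 0.000 + 2.521 + 2.521
   = 5.04
p-value = 0.1688

Since p-value > α = 0.1, we fail to reject H₀.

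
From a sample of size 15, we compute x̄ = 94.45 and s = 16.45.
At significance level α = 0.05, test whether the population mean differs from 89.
One-sample t-test:
H₀: μ = 89
H₁: μ ≠ 89
df = n - 1 = 14
t = (x̄ - μ₀) / (s/√n) = (94.45 - 89) / (16.45/√15) = 1.283
p-value = 0.2203

Since p-value > α = 0.05, we fail to reject H₀.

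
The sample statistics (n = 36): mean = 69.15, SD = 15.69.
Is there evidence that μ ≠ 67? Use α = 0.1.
One-sample t-test:
H₀: μ = 67
H₁: μ ≠ 67
df = n - 1 = 35
t = (x̄ - μ₀) / (s/√n) = (69.15 - 67) / (15.69/√36) = 0.822
p-value = 0.4165

Since p-value > α = 0.1, we fail to reject H₀.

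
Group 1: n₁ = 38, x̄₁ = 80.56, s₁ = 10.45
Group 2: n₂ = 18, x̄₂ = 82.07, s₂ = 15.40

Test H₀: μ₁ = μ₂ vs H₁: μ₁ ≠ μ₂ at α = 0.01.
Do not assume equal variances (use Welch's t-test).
Welch's two-sample t-test:
H₀: μ₁ = μ₂
H₁: μ₁ ≠ μ₂
s₁²/n₁ = 10.45²/38 = 2.8737,  s₂²/n₂ = 15.40²/18 = 13.1756
SE = √(s₁²/n₁ + s₂²/n₂) = √(2.8737 + 13.1756) = 4.0062
df (Welch-Satterthwaite) = (s₁²/n₁ + s₂²/n₂)² / [(s₁²/n₁)²/(n₁-1) + (s₂²/n₂)²/(n₂-1)] ≈ 24.68
t = (x̄₁ - x̄₂) / SE = (80.56 - 82.07) / 4.0062 = -1.51 / 4.0062 = -0.377
p-value = 0.7095

Since p-value > α = 0.01, we fail to reject H₀.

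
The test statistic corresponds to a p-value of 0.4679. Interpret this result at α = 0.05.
Since p = 0.4679 > α = 0.05, fail to reject H₀.
There is insufficient evidence to reject the null hypothesis; the result is not statistically significant at the 0.05 level.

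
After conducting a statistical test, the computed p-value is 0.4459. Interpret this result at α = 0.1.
Since p = 0.4459 > α = 0.1, fail to reject H₀.
There is insufficient evidence to reject the null hypothesis; the result is not statistically significant at the 0.1 level.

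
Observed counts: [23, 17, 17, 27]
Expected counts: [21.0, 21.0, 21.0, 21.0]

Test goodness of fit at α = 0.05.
Chi-square goodness of fit test:
H₀: observed counts match expected distribution
H₁: observed counts differ from expected distribution
df = k - 1 = 3
χ² = Σ(O - E)²/E
   = (23 - 21.0)²/21.0 + (17 - 21.0)²/21.0 + (17 - 21.0)²/21.0 + (27 - 21.0)²/21.0
   = 0.190 + 0.762 + 0.762 + 1.714
   = 3.43
p-value = 0.3301

Since p-value > α = 0.05, we fail to reject H₀.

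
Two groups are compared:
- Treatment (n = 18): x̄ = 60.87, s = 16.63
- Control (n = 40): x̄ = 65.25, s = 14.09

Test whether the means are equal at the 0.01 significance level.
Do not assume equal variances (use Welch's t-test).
Welch's two-sample t-test:
H₀: μ₁ = μ₂
H₁: μ₁ ≠ μ₂
s₁²/n₁ = 16.63²/18 = 15.3643,  s₂²/n₂ = 14.09²/40 = 4.9632
SE = √(s₁²/n₁ + s₂²/n₂) = √(15.3643 + 4.9632) = 4.5086
df (Welch-Satterthwaite) = (s₁²/n₁ + s₂²/n₂)² / [(s₁²/n₁)²/(n₁-1) + (s₂²/n₂)²/(n₂-1)] ≈ 28.46
t = (x̄₁ - x̄₂) / SE = (60.87 - 65.25) / 4.5086 = -4.38 / 4.5086 = -0.971
p-value = 0.3395

Since p-value > α = 0.01, we fail to reject H₀.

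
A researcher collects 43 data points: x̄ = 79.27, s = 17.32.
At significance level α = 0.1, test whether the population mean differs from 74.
One-sample t-test:
H₀: μ = 74
H₁: μ ≠ 74
df = n - 1 = 42
t = (x̄ - μ₀) / (s/√n) = (79.27 - 74) / (17.32/√43) = 1.995
p-value = 0.0525

Since p-value < α = 0.1, we reject H₀.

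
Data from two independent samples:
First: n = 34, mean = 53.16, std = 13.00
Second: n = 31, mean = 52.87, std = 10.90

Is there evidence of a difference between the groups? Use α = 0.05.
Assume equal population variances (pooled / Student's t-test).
Student's two-sample t-test (equal variances):
H₀: μ₁ = μ₂
H₁: μ₁ ≠ μ₂
df = n₁ + n₂ - 2 = 63
Pooled variance s_p² = [(n₁-1)s₁² + (n₂-1)s₂²] / (n₁ + n₂ - 2) = [(33)(13.00²) + (30)(10.90²)] / 63 = 145.1000
SE = √(s_p²(1/n₁ + 1/n₂)) = √(145.1000 × (1/34 + 1/31)) = 2.9914
t = (x̄₁ - x̄₂) / SE = (53.16 - 52.87) / 2.9914 = 0.29 / 2.9914 = 0.097
p-value = 0.9231

Since p-value > α = 0.05, we fail to reject H₀.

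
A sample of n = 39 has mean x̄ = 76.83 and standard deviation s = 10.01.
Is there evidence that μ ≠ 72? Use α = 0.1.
One-sample t-test:
H₀: μ = 72
H₁: μ ≠ 72
df = n - 1 = 38
t = (x̄ - μ₀) / (s/√n) = (76.83 - 72) / (10.01/√39) = 3.013
p-value = 0.0046

Since p-value < α = 0.1, we reject H₀.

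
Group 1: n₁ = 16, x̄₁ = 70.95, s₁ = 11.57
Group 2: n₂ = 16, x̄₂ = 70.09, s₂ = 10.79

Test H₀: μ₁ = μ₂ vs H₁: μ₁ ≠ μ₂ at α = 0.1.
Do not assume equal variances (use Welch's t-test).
Welch's two-sample t-test:
H₀: μ₁ = μ₂
H₁: μ₁ ≠ μ₂
s₁²/n₁ = 11.57²/16 = 8.3666,  s₂²/n₂ = 10.79²/16 = 7.2765
SE = √(s₁²/n₁ + s₂²/n₂) = √(8.3666 + 7.2765) = 3.9551
df (Welch-Satterthwaite) = (s₁²/n₁ + s₂²/n₂)² / [(s₁²/n₁)²/(n₁-1) + (s₂²/n₂)²/(n₂-1)] ≈ 29.86
t = (x̄₁ - x̄₂) / SE = (70.95 - 70.09) / 3.9551 = 0.86 / 3.9551 = 0.217
p-value = 0.8293

Since p-value > α = 0.1, we fail to reject H₀.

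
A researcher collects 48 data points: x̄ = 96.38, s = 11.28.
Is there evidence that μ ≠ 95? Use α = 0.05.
One-sample t-test:
H₀: μ = 95
H₁: μ ≠ 95
df = n - 1 = 47
t = (x̄ - μ₀) / (s/√n) = (96.38 - 95) / (11.28/√48) = 0.848
p-value = 0.4010

Since p-value > α = 0.05, we fail to reject H₀.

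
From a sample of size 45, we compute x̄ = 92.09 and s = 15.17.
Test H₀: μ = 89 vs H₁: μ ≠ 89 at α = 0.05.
One-sample t-test:
H₀: μ = 89
H₁: μ ≠ 89
df = n - 1 = 44
t = (x̄ - μ₀) / (s/√n) = (92.09 - 89) / (15.17/√45) = 1.366
p-value = 0.1788

Since p-value > α = 0.05, we fail to reject H₀.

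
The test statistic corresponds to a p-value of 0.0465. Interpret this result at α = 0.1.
Since p = 0.0465 < α = 0.1, reject H₀.
There is sufficient evidence to reject the null hypothesis; the result is statistically significant at the 0.1 level.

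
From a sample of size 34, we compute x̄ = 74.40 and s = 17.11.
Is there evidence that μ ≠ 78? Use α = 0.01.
One-sample t-test:
H₀: μ = 78
H₁: μ ≠ 78
df = n - 1 = 33
t = (x̄ - μ₀) / (s/√n) = (74.40 - 78) / (17.11/√34) = -1.227
p-value = 0.2286

Since p-value > α = 0.01, we fail to reject H₀.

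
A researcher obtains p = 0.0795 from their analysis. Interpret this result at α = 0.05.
Since p = 0.0795 > α = 0.05, fail to reject H₀.
There is insufficient evidence to reject the null hypothesis; the result is not statistically significant at the 0.05 level.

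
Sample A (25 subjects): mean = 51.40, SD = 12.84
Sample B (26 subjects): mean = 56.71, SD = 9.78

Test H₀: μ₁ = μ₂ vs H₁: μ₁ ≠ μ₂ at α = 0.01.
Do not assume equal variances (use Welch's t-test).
Welch's two-sample t-test:
H₀: μ₁ = μ₂
H₁: μ₁ ≠ μ₂
s₁²/n₁ = 12.84²/25 = 6.5946,  s₂²/n₂ = 9.78²/26 = 3.6788
SE = √(s₁²/n₁ + s₂²/n₂) = √(6.5946 + 3.6788) = 3.2052
df (Welch-Satterthwaite) = (s₁²/n₁ + s₂²/n₂)² / [(s₁²/n₁)²/(n₁-1) + (s₂²/n₂)²/(n₂-1)] ≈ 44.85
t = (x̄₁ - x̄₂) / SE = (51.40 - 56.71) / 3.2052 = -5.31 / 3.2052 = -1.657
p-value = 0.1046

Since p-value > α = 0.01, we fail to reject H₀.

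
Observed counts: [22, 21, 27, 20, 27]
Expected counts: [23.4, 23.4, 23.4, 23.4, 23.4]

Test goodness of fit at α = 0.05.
Chi-square goodness of fit test:
H₀: observed counts match expected distribution
H₁: observed counts differ from expected distribution
df = k - 1 = 4
χ² = Σ(O - E)²/E
   = (22 - 23.4)²/23.4 + (21 - 23.4)²/23.4 + (27 - 23.4)²/23.4 + (20 - 23.4)²/23.4 + (27 - 23.4)²/23.4
   = 0.084 + 0.246 + 0.554 + 0.494 + 0.554
   = 1.93
p-value = 0.7483

Since p-value > α = 0.05, we fail to reject H₀.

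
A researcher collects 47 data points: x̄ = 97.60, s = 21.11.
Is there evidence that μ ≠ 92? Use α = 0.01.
One-sample t-test:
H₀: μ = 92
H₁: μ ≠ 92
df = n - 1 = 46
t = (x̄ - μ₀) / (s/√n) = (97.60 - 92) / (21.11/√47) = 1.819
p-value = 0.0755

Since p-value > α = 0.01, we fail to reject H₀.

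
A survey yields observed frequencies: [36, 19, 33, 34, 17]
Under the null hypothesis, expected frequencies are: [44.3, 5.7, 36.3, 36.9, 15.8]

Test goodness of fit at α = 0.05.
Chi-square goodness of fit test:
H₀: observed counts match expected distribution
H₁: observed counts differ from expected distribution
df = k - 1 = 4
χ² = Σ(O - E)²/E
   = (36 - 44.3)²/44.3 + (19 - 5.7)²/5.7 + (33 - 36.3)²/36.3 + (34 - 36.9)²/36.9 + (17 - 15.8)²/15.8
   = 1.555 + 31.033 + 0.300 + 0.228 + 0.091
   = 33.21
p-value < 0.0001

Since p-value < α = 0.05, we reject H₀.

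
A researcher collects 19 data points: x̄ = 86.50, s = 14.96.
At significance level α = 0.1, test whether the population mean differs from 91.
One-sample t-test:
H₀: μ = 91
H₁: μ ≠ 91
df = n - 1 = 18
t = (x̄ - μ₀) / (s/√n) = (86.50 - 91) / (14.96/√19) = -1.311
p-value = 0.2063

Since p-value > α = 0.1, we fail to reject H₀.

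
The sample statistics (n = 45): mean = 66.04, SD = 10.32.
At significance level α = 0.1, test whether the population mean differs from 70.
One-sample t-test:
H₀: μ = 70
H₁: μ ≠ 70
df = n - 1 = 44
t = (x̄ - μ₀) / (s/√n) = (66.04 - 70) / (10.32/√45) = -2.574
p-value = 0.0135

Since p-value < α = 0.1, we reject H₀.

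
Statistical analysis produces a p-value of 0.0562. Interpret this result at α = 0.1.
Since p = 0.0562 < α = 0.1, reject H₀.
There is sufficient evidence to reject the null hypothesis; the result is statistically significant at the 0.1 level.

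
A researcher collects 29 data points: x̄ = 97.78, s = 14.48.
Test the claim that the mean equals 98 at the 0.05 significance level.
One-sample t-test:
H₀: μ = 98
H₁: μ ≠ 98
df = n - 1 = 28
t = (x̄ - μ₀) / (s/√n) = (97.78 - 98) / (14.48/√29) = -0.082
p-value = 0.9354

Since p-value > α = 0.05, we fail to reject H₀.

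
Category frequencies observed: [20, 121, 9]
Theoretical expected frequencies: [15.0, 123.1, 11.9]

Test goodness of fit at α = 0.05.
Chi-square goodness of fit test:
H₀: observed counts match expected distribution
H₁: observed counts differ from expected distribution
df = k - 1 = 2
χ² = Σ(O - E)²/E
   = (20 - 15.0)²/15.0 + (121 - 123.1)²/123.1 + (9 - 11.9)²/11.9
   = 1.667 + 0.036 + 0.707
   = 2.41
p-value = 0.2998

Since p-value > α = 0.05, we fail to reject H₀.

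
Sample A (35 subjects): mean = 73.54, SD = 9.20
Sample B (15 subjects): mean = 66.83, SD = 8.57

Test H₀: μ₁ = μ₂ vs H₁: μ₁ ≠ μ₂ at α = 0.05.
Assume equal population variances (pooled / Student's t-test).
Student's two-sample t-test (equal variances):
H₀: μ₁ = μ₂
H₁: μ₁ ≠ μ₂
df = n₁ + n₂ - 2 = 48
Pooled variance s_p² = [(n₁-1)s₁² + (n₂-1)s₂²] / (n₁ + n₂ - 2) = [(34)(9.20²) + (14)(8.57²)] / 48 = 81.3748
SE = √(s_p²(1/n₁ + 1/n₂)) = √(81.3748 × (1/35 + 1/15)) = 2.7839
t = (x̄₁ - x̄₂) / SE = (73.54 - 66.83) / 2.7839 = 6.71 / 2.7839 = 2.410
p-value = 0.0198

Since p-value < α = 0.05, we reject H₀.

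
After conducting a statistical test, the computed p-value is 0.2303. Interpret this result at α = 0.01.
Since p = 0.2303 > α = 0.01, fail to reject H₀.
There is insufficient evidence to reject the null hypothesis; the result is not statistically significant at the 0.01 level.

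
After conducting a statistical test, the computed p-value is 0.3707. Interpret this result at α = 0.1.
Since p = 0.3707 > α = 0.1, fail to reject H₀.
There is insufficient evidence to reject the null hypothesis; the result is not statistically significant at the 0.1 level.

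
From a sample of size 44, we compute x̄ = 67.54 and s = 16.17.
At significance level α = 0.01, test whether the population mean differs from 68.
One-sample t-test:
H₀: μ = 68
H₁: μ ≠ 68
df = n - 1 = 43
t = (x̄ - μ₀) / (s/√n) = (67.54 - 68) / (16.17/√44) = -0.189
p-value = 0.8512

Since p-value > α = 0.01, we fail to reject H₀.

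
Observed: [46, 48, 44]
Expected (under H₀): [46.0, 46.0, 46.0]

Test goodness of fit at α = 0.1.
Chi-square goodness of fit test:
H₀: observed counts match expected distribution
H₁: observed counts differ from expected distribution
df = k - 1 = 2
χ² = Σ(O - E)²/E
   = (46 - 46.0)²/46.0 + (48 - 46.0)²/46.0 + (44 - 46.0)²/46.0
   = 0.000 + 0.087 + 0.087
   = 0.17
p-value = 0.9167

Since p-value > α = 0.1, we fail to reject H₀.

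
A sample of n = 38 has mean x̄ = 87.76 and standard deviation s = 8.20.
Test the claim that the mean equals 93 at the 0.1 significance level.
One-sample t-test:
H₀: μ = 93
H₁: μ ≠ 93
df = n - 1 = 37
t = (x̄ - μ₀) / (s/√n) = (87.76 - 93) / (8.20/√38) = -3.939
p-value = 0.0003

Since p-value < α = 0.1, we reject H₀.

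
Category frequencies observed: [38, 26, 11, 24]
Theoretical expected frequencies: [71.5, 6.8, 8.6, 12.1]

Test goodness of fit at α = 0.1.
Chi-square goodness of fit test:
H₀: observed counts match expected distribution
H₁: observed counts differ from expected distribution
df = k - 1 = 3
χ² = Σ(O - E)²/E
   = (38 - 71.5)²/71.5 + (26 - 6.8)²/6.8 + (11 - 8.6)²/8.6 + (24 - 12.1)²/12.1
   = 15.696 + 54.212 + 0.670 + 11.703
   = 82.28
p-value < 0.0001

Since p-value < α = 0.1, we reject H₀.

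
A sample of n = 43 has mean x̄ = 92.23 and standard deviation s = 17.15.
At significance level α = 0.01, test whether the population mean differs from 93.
One-sample t-test:
H₀: μ = 93
H₁: μ ≠ 93
df = n - 1 = 42
t = (x̄ - μ₀) / (s/√n) = (92.23 - 93) / (17.15/√43) = -0.294
p-value = 0.7699

Since p-value > α = 0.01, we fail to reject H₀.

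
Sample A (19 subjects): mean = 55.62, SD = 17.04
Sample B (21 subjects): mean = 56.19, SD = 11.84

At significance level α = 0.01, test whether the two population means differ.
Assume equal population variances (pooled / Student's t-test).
Student's two-sample t-test (equal variances):
H₀: μ₁ = μ₂
H₁: μ₁ ≠ μ₂
df = n₁ + n₂ - 2 = 38
Pooled variance s_p² = [(n₁-1)s₁² + (n₂-1)s₂²] / (n₁ + n₂ - 2) = [(18)(17.04²) + (20)(11.84²)] / 38 = 211.3216
SE = √(s_p²(1/n₁ + 1/n₂)) = √(211.3216 × (1/19 + 1/21)) = 4.6027
t = (x̄₁ - x̄₂) / SE = (55.62 - 56.19) / 4.6027 = -0.57 / 4.6027 = -0.124
p-value = 0.9021

Since p-value > α = 0.01, we fail to reject H₀.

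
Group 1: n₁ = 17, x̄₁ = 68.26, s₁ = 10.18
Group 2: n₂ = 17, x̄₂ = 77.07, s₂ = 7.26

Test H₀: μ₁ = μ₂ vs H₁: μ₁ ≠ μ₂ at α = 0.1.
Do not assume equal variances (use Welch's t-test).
Welch's two-sample t-test:
H₀: μ₁ = μ₂
H₁: μ₁ ≠ μ₂
s₁²/n₁ = 10.18²/17 = 6.0960,  s₂²/n₂ = 7.26²/17 = 3.1004
SE = √(s₁²/n₁ + s₂²/n₂) = √(6.0960 + 3.1004) = 3.0326
df (Welch-Satterthwaite) = (s₁²/n₁ + s₂²/n₂)² / [(s₁²/n₁)²/(n₁-1) + (s₂²/n₂)²/(n₂-1)] ≈ 28.93
t = (x̄₁ - x̄₂) / SE = (68.26 - 77.07) / 3.0326 = -8.81 / 3.0326 = -2.905
p-value = 0.0070

Since p-value < α = 0.1, we reject H₀.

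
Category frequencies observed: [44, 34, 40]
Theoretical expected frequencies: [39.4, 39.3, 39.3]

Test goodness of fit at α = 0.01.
Chi-square goodness of fit test:
H₀: observed counts match expected distribution
H₁: observed counts differ from expected distribution
df = k - 1 = 2
χ² = Σ(O - E)²/E
   = (44 - 39.4)²/39.4 + (34 - 39.3)²/39.3 + (40 - 39.3)²/39.3
   = 0.537 + 0.715 + 0.012
   = 1.26
p-value = 0.5315

Since p-value > α = 0.01, we fail to reject H₀.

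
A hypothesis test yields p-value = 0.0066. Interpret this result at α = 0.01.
Since p = 0.0066 < α = 0.01, reject H₀.
There is sufficient evidence to reject the null hypothesis; the result is statistically significant at the 0.01 level.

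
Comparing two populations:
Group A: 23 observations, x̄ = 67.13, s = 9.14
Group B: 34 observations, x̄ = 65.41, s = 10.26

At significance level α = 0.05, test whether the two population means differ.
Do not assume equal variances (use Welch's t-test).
Welch's two-sample t-test:
H₀: μ₁ = μ₂
H₁: μ₁ ≠ μ₂
s₁²/n₁ = 9.14²/23 = 3.6322,  s₂²/n₂ = 10.26²/34 = 3.0961
SE = √(s₁²/n₁ + s₂²/n₂) = √(3.6322 + 3.0961) = 2.5939
df (Welch-Satterthwaite) = (s₁²/n₁ + s₂²/n₂)² / [(s₁²/n₁)²/(n₁-1) + (s₂²/n₂)²/(n₂-1)] ≈ 50.86
t = (x̄₁ - x̄₂) / SE = (67.13 - 65.41) / 2.5939 = 1.72 / 2.5939 = 0.663
p-value = 0.5103

Since p-value > α = 0.05, we fail to reject H₀.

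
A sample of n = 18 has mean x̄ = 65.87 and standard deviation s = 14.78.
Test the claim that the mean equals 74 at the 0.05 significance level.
One-sample t-test:
H₀: μ = 74
H₁: μ ≠ 74
df = n - 1 = 17
t = (x̄ - μ₀) / (s/√n) = (65.87 - 74) / (14.78/√18) = -2.334
p-value = 0.0321

Since p-value < α = 0.05, we reject H₀.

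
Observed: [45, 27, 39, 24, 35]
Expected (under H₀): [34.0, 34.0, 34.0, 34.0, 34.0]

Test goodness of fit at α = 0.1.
Chi-square goodness of fit test:
H₀: observed counts match expected distribution
H₁: observed counts differ from expected distribution
df = k - 1 = 4
χ² = Σ(O - E)²/E
   = (45 - 34.0)²/34.0 + (27 - 34.0)²/34.0 + (39 - 34.0)²/34.0 + (24 - 34.0)²/34.0 + (35 - 34.0)²/34.0
   = 3.559 + 1.441 + 0.735 + 2.941 + 0.029
   = 8.71
p-value = 0.0689

Since p-value < α = 0.1, we reject H₀.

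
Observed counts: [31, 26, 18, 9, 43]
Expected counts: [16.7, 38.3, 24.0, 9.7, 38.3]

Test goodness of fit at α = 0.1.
Chi-square goodness of fit test:
H₀: observed counts match expected distribution
H₁: observed counts differ from expected distribution
df = k - 1 = 4
χ² = Σ(O - E)²/E
   = (31 - 16.7)²/16.7 + (26 - 38.3)²/38.3 + (18 - 24.0)²/24.0 + (9 - 9.7)²/9.7 + (43 - 38.3)²/38.3
   = 12.245 + 3.950 + 1.500 + 0.051 + 0.577
   = 18.32
p-value = 0.0011

Since p-value < α = 0.1, we reject H₀.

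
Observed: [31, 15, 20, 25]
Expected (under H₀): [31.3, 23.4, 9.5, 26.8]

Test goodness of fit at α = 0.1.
Chi-square goodness of fit test:
H₀: observed counts match expected distribution
H₁: observed counts differ from expected distribution
df = k - 1 = 3
χ² = Σ(O - E)²/E
   = (31 - 31.3)²/31.3 + (15 - 23.4)²/23.4 + (20 - 9.5)²/9.5 + (25 - 26.8)²/26.8
   = 0.003 + 3.015 + 11.605 + 0.121
   = 14.74
p-value = 0.0020

Since p-value < α = 0.1, we reject H₀.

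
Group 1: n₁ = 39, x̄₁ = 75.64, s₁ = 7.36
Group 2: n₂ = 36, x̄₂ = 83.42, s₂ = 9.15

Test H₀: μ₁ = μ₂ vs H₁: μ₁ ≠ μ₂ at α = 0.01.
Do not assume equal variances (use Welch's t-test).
Welch's two-sample t-test:
H₀: μ₁ = μ₂
H₁: μ₁ ≠ μ₂
s₁²/n₁ = 7.36²/39 = 1.3890,  s₂²/n₂ = 9.15²/36 = 2.3256
SE = √(s₁²/n₁ + s₂²/n₂) = √(1.3890 + 2.3256) = 1.9273
df (Welch-Satterthwaite) = (s₁²/n₁ + s₂²/n₂)² / [(s₁²/n₁)²/(n₁-1) + (s₂²/n₂)²/(n₂-1)] ≈ 67.21
t = (x̄₁ - x̄₂) / SE = (75.64 - 83.42) / 1.9273 = -7.78 / 1.9273 = -4.037
p-value = 0.0001

Since p-value < α = 0.01, we reject H₀.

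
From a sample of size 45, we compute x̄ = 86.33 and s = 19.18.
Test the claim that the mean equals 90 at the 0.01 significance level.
One-sample t-test:
H₀: μ = 90
H₁: μ ≠ 90
df = n - 1 = 44
t = (x̄ - μ₀) / (s/√n) = (86.33 - 90) / (19.18/√45) = -1.284
p-value = 0.2060

Since p-value > α = 0.01, we fail to reject H₀.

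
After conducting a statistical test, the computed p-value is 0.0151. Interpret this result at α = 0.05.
Since p = 0.0151 < α = 0.05, reject H₀.
There is sufficient evidence to reject the null hypothesis; the result is statistically significant at the 0.05 level.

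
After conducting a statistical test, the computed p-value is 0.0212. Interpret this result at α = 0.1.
Since p = 0.0212 < α = 0.1, reject H₀.
There is sufficient evidence to reject the null hypothesis; the result is statistically significant at the 0.1 level.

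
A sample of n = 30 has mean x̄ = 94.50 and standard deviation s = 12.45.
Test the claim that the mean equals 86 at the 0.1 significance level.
One-sample t-test:
H₀: μ = 86
H₁: μ ≠ 86
df = n - 1 = 29
t = (x̄ - μ₀) / (s/√n) = (94.50 - 86) / (12.45/√30) = 3.739
p-value = 0.0008

Since p-value < α = 0.1, we reject H₀.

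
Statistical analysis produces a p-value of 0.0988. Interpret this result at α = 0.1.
Since p = 0.0988 < α = 0.1, reject H₀.
There is sufficient evidence to reject the null hypothesis; the result is statistically significant at the 0.1 level.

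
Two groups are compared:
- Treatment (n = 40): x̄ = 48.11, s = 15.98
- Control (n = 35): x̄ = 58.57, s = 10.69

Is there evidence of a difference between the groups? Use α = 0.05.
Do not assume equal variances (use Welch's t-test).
Welch's two-sample t-test:
H₀: μ₁ = μ₂
H₁: μ₁ ≠ μ₂
s₁²/n₁ = 15.98²/40 = 6.3840,  s₂²/n₂ = 10.69²/35 = 3.2650
SE = √(s₁²/n₁ + s₂²/n₂) = √(6.3840 + 3.2650) = 3.1063
df (Welch-Satterthwaite) = (s₁²/n₁ + s₂²/n₂)² / [(s₁²/n₁)²/(n₁-1) + (s₂²/n₂)²/(n₂-1)] ≈ 68.53
t = (x̄₁ - x̄₂) / SE = (48.11 - 58.57) / 3.1063 = -10.46 / 3.1063 = -3.367
p-value = 0.0012

Since p-value < α = 0.05, we reject H₀.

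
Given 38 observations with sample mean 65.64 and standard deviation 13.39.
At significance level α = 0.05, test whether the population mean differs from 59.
One-sample t-test:
H₀: μ = 59
H₁: μ ≠ 59
df = n - 1 = 37
t = (x̄ - μ₀) / (s/√n) = (65.64 - 59) / (13.39/√38) = 3.057
p-value = 0.0041

Since p-value < α = 0.05, we reject H₀.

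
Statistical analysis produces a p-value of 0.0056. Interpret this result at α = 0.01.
Since p = 0.0056 < α = 0.01, reject H₀.
There is sufficient evidence to reject the null hypothesis; the result is statistically significant at the 0.01 level.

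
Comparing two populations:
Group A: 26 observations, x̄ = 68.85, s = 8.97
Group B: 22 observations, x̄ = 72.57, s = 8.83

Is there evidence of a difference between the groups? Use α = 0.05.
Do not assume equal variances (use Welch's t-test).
Welch's two-sample t-test:
H₀: μ₁ = μ₂
H₁: μ₁ ≠ μ₂
s₁²/n₁ = 8.97²/26 = 3.0947,  s₂²/n₂ = 8.83²/22 = 3.5440
SE = √(s₁²/n₁ + s₂²/n₂) = √(3.0947 + 3.5440) = 2.5766
df (Welch-Satterthwaite) = (s₁²/n₁ + s₂²/n₂)² / [(s₁²/n₁)²/(n₁-1) + (s₂²/n₂)²/(n₂-1)] ≈ 44.92
t = (x̄₁ - x̄₂) / SE = (68.85 - 72.57) / 2.5766 = -3.72 / 2.5766 = -1.444
p-value = 0.1557

Since p-value > α = 0.05, we fail to reject H₀.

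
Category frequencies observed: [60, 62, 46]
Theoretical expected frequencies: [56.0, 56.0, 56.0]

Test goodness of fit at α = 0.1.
Chi-square goodness of fit test:
H₀: observed counts match expected distribution
H₁: observed counts differ from expected distribution
df = k - 1 = 2
χ² = Σ(O - E)²/E
   = (60 - 56.0)²/56.0 + (62 - 56.0)²/56.0 + (46 - 56.0)²/56.0
   = 0.286 + 0.643 + 1.786
   = 2.71
p-value = 0.2574

Since p-value > α = 0.1, we fail to reject H₀.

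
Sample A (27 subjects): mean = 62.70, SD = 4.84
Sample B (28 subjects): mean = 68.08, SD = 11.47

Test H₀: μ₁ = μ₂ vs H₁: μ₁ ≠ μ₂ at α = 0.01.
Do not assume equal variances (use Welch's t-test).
Welch's two-sample t-test:
H₀: μ₁ = μ₂
H₁: μ₁ ≠ μ₂
s₁²/n₁ = 4.84²/27 = 0.8676,  s₂²/n₂ = 11.47²/28 = 4.6986
SE = √(s₁²/n₁ + s₂²/n₂) = √(0.8676 + 4.6986) = 2.3593
df (Welch-Satterthwaite) = (s₁²/n₁ + s₂²/n₂)² / [(s₁²/n₁)²/(n₁-1) + (s₂²/n₂)²/(n₂-1)] ≈ 36.60
t = (x̄₁ - x̄₂) / SE = (62.70 - 68.08) / 2.3593 = -5.38 / 2.3593 = -2.280
p-value = 0.0285

Since p-value > α = 0.01, we fail to reject H₀.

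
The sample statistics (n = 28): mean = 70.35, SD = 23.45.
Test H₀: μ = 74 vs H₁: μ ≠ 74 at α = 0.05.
One-sample t-test:
H₀: μ = 74
H₁: μ ≠ 74
df = n - 1 = 27
t = (x̄ - μ₀) / (s/√n) = (70.35 - 74) / (23.45/√28) = -0.824
p-value = 0.4174

Since p-value > α = 0.05, we fail to reject H₀.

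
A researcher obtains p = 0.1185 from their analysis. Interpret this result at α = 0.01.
Since p = 0.1185 > α = 0.01, fail to reject H₀.
There is insufficient evidence to reject the null hypothesis; the result is not statistically significant at the 0.01 level.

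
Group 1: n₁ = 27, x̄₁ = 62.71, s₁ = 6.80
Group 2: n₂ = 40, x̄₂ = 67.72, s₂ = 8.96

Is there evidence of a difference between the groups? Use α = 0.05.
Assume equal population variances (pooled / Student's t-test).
Student's two-sample t-test (equal variances):
H₀: μ₁ = μ₂
H₁: μ₁ ≠ μ₂
df = n₁ + n₂ - 2 = 65
Pooled variance s_p² = [(n₁-1)s₁² + (n₂-1)s₂²] / (n₁ + n₂ - 2) = [(26)(6.80²) + (39)(8.96²)] / 65 = 66.6650
SE = √(s_p²(1/n₁ + 1/n₂)) = √(66.6650 × (1/27 + 1/40)) = 2.0336
t = (x̄₁ - x̄₂) / SE = (62.71 - 67.72) / 2.0336 = -5.01 / 2.0336 = -2.464
p-value = 0.0164

Since p-value < α = 0.05, we reject H₀.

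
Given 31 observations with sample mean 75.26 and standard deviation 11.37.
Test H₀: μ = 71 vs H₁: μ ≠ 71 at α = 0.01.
One-sample t-test:
H₀: μ = 71
H₁: μ ≠ 71
df = n - 1 = 30
t = (x̄ - μ₀) / (s/√n) = (75.26 - 71) / (11.37/√31) = 2.086
p-value = 0.0456

Since p-value > α = 0.01, we fail to reject H₀.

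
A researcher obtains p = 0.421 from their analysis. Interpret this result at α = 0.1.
Since p = 0.421 > α = 0.1, fail to reject H₀.
There is insufficient evidence to reject the null hypothesis; the result is not statistically significant at the 0.1 level.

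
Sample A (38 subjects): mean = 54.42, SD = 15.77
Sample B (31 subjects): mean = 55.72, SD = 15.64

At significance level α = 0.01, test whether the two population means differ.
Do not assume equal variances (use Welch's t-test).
Welch's two-sample t-test:
H₀: μ₁ = μ₂
H₁: μ₁ ≠ μ₂
s₁²/n₁ = 15.77²/38 = 6.5445,  s₂²/n₂ = 15.64²/31 = 7.8906
SE = √(s₁²/n₁ + s₂²/n₂) = √(6.5445 + 7.8906) = 3.7994
df (Welch-Satterthwaite) = (s₁²/n₁ + s₂²/n₂)² / [(s₁²/n₁)²/(n₁-1) + (s₂²/n₂)²/(n₂-1)] ≈ 64.45
t = (x̄₁ - x̄₂) / SE = (54.42 - 55.72) / 3.7994 = -1.30 / 3.7994 = -0.342
p-value = 0.7333

Since p-value > α = 0.01, we fail to reject H₀.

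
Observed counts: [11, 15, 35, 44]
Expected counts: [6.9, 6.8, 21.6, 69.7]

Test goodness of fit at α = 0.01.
Chi-square goodness of fit test:
H₀: observed counts match expected distribution
H₁: observed counts differ from expected distribution
df = k - 1 = 3
χ² = Σ(O - E)²/E
   = (11 - 6.9)²/6.9 + (15 - 6.8)²/6.8 + (35 - 21.6)²/21.6 + (44 - 69.7)²/69.7
   = 2.436 + 9.888 + 8.313 + 9.476
   = 30.11
p-value < 0.0001

Since p-value < α = 0.01, we reject H₀.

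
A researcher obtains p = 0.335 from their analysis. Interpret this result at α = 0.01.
Since p = 0.335 > α = 0.01, fail to reject H₀.
There is insufficient evidence to reject the null hypothesis; the result is not statistically significant at the 0.01 level.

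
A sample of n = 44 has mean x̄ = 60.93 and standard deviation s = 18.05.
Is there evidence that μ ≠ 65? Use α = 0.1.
One-sample t-test:
H₀: μ = 65
H₁: μ ≠ 65
df = n - 1 = 43
t = (x̄ - μ₀) / (s/√n) = (60.93 - 65) / (18.05/√44) = -1.496
p-value = 0.1420

Since p-value > α = 0.1, we fail to reject H₀.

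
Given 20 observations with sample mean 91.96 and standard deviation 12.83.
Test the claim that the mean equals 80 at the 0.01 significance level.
One-sample t-test:
H₀: μ = 80
H₁: μ ≠ 80
df = n - 1 = 19
t = (x̄ - μ₀) / (s/√n) = (91.96 - 80) / (12.83/√20) = 4.169
p-value = 0.0005

Since p-value < α = 0.01, we reject H₀.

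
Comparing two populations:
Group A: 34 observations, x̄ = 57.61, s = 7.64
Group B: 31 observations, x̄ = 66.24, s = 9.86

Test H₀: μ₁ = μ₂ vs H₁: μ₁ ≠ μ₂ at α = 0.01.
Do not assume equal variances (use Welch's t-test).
Welch's two-sample t-test:
H₀: μ₁ = μ₂
H₁: μ₁ ≠ μ₂
s₁²/n₁ = 7.64²/34 = 1.7168,  s₂²/n₂ = 9.86²/31 = 3.1361
SE = √(s₁²/n₁ + s₂²/n₂) = √(1.7168 + 3.1361) = 2.2029
df (Welch-Satterthwaite) = (s₁²/n₁ + s₂²/n₂)² / [(s₁²/n₁)²/(n₁-1) + (s₂²/n₂)²/(n₂-1)] ≈ 56.46
t = (x̄₁ - x̄₂) / SE = (57.61 - 66.24) / 2.2029 = -8.63 / 2.2029 = -3.918
p-value = 0.0002

Since p-value < α = 0.01, we reject H₀.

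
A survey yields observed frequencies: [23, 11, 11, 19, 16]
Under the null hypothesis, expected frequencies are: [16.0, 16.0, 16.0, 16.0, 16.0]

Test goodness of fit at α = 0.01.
Chi-square goodness of fit test:
H₀: observed counts match expected distribution
H₁: observed counts differ from expected distribution
df = k - 1 = 4
χ² = Σ(O - E)²/E
   = (23 - 16.0)²/16.0 + (11 - 16.0)²/16.0 + (11 - 16.0)²/16.0 + (19 - 16.0)²/16.0 + (16 - 16.0)²/16.0
   = 3.062 + 1.562 + 1.562 + 0.562 + 0.000
   = 6.75
p-value = 0.1497

Since p-value > α = 0.01, we fail to reject H₀.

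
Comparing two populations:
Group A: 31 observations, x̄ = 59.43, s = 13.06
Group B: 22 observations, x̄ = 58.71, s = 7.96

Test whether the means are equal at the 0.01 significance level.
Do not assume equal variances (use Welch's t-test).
Welch's two-sample t-test:
H₀: μ₁ = μ₂
H₁: μ₁ ≠ μ₂
s₁²/n₁ = 13.06²/31 = 5.5021,  s₂²/n₂ = 7.96²/22 = 2.8801
SE = √(s₁²/n₁ + s₂²/n₂) = √(5.5021 + 2.8801) = 2.8952
df (Welch-Satterthwaite) = (s₁²/n₁ + s₂²/n₂)² / [(s₁²/n₁)²/(n₁-1) + (s₂²/n₂)²/(n₂-1)] ≈ 50.04
t = (x̄₁ - x̄₂) / SE = (59.43 - 58.71) / 2.8952 = 0.72 / 2.8952 = 0.249
p-value = 0.8046

Since p-value > α = 0.01, we fail to reject H₀.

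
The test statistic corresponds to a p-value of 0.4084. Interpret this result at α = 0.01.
Since p = 0.4084 > α = 0.01, fail to reject H₀.
There is insufficient evidence to reject the null hypothesis; the result is not statistically significant at the 0.01 level.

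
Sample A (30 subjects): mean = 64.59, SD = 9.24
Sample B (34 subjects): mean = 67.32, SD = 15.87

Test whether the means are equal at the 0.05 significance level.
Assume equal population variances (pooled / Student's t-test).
Student's two-sample t-test (equal variances):
H₀: μ₁ = μ₂
H₁: μ₁ ≠ μ₂
df = n₁ + n₂ - 2 = 62
Pooled variance s_p² = [(n₁-1)s₁² + (n₂-1)s₂²] / (n₁ + n₂ - 2) = [(29)(9.24²) + (33)(15.87²)] / 62 = 173.9875
SE = √(s_p²(1/n₁ + 1/n₂)) = √(173.9875 × (1/30 + 1/34)) = 3.3041
t = (x̄₁ - x̄₂) / SE = (64.59 - 67.32) / 3.3041 = -2.73 / 3.3041 = -0.826
p-value = 0.4118

Since p-value > α = 0.05, we fail to reject H₀.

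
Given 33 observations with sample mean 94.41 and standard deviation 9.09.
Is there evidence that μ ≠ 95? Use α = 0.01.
One-sample t-test:
H₀: μ = 95
H₁: μ ≠ 95
df = n - 1 = 32
t = (x̄ - μ₀) / (s/√n) = (94.41 - 95) / (9.09/√33) = -0.373
p-value = 0.7117

Since p-value > α = 0.01, we fail to reject H₀.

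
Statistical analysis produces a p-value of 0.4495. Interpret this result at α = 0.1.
Since p = 0.4495 > α = 0.1, fail to reject H₀.
There is insufficient evidence to reject the null hypothesis; the result is not statistically significant at the 0.1 level.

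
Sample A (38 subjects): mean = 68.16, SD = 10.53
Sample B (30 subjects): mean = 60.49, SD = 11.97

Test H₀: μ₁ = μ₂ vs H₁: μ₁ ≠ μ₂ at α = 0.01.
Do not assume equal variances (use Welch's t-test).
Welch's two-sample t-test:
H₀: μ₁ = μ₂
H₁: μ₁ ≠ μ₂
s₁²/n₁ = 10.53²/38 = 2.9179,  s₂²/n₂ = 11.97²/30 = 4.7760
SE = √(s₁²/n₁ + s₂²/n₂) = √(2.9179 + 4.7760) = 2.7738
df (Welch-Satterthwaite) = (s₁²/n₁ + s₂²/n₂)² / [(s₁²/n₁)²/(n₁-1) + (s₂²/n₂)²/(n₂-1)] ≈ 58.23
t = (x̄₁ - x̄₂) / SE = (68.16 - 60.49) / 2.7738 = 7.67 / 2.7738 = 2.765
p-value = 0.0076

Since p-value < α = 0.01, we reject H₀.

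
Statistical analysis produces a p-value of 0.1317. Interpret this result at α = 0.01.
Since p = 0.1317 > α = 0.01, fail to reject H₀.
There is insufficient evidence to reject the null hypothesis; the result is not statistically significant at the 0.01 level.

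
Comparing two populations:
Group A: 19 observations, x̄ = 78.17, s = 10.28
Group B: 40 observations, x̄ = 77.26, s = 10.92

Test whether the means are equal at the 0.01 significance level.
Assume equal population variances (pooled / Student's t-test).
Student's two-sample t-test (equal variances):
H₀: μ₁ = μ₂
H₁: μ₁ ≠ μ₂
df = n₁ + n₂ - 2 = 57
Pooled variance s_p² = [(n₁-1)s₁² + (n₂-1)s₂²] / (n₁ + n₂ - 2) = [(18)(10.28²) + (39)(10.92²)] / 57 = 114.9618
SE = √(s_p²(1/n₁ + 1/n₂)) = √(114.9618 × (1/19 + 1/40)) = 2.9874
t = (x̄₁ - x̄₂) / SE = (78.17 - 77.26) / 2.9874 = 0.91 / 2.9874 = 0.305
p-value = 0.7618

Since p-value > α = 0.01, we fail to reject H₀.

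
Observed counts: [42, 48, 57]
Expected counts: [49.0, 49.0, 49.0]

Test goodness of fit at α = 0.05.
Chi-square goodness of fit test:
H₀: observed counts match expected distribution
H₁: observed counts differ from expected distribution
df = k - 1 = 2
χ² = Σ(O - E)²/E
   = (42 - 49.0)²/49.0 + (48 - 49.0)²/49.0 + (57 - 49.0)²/49.0
   = 1.000 + 0.020 + 1.306
   = 2.33
p-value = 0.3125

Since p-value > α = 0.05, we fail to reject H₀.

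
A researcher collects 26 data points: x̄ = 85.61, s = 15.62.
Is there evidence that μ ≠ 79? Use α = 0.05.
One-sample t-test:
H₀: μ = 79
H₁: μ ≠ 79
df = n - 1 = 25
t = (x̄ - μ₀) / (s/√n) = (85.61 - 79) / (15.62/√26) = 2.158
p-value = 0.0407

Since p-value < α = 0.05, we reject H₀.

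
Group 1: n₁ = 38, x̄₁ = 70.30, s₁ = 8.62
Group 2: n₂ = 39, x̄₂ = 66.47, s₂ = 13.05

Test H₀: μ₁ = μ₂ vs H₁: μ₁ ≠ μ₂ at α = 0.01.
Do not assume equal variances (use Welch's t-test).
Welch's two-sample t-test:
H₀: μ₁ = μ₂
H₁: μ₁ ≠ μ₂
s₁²/n₁ = 8.62²/38 = 1.9554,  s₂²/n₂ = 13.05²/39 = 4.3667
SE = √(s₁²/n₁ + s₂²/n₂) = √(1.9554 + 4.3667) = 2.5144
df (Welch-Satterthwaite) = (s₁²/n₁ + s₂²/n₂)² / [(s₁²/n₁)²/(n₁-1) + (s₂²/n₂)²/(n₂-1)] ≈ 66.05
t = (x̄₁ - x̄₂) / SE = (70.30 - 66.47) / 2.5144 = 3.83 / 2.5144 = 1.523
p-value = 0.1325

Since p-value > α = 0.01, we fail to reject H₀.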